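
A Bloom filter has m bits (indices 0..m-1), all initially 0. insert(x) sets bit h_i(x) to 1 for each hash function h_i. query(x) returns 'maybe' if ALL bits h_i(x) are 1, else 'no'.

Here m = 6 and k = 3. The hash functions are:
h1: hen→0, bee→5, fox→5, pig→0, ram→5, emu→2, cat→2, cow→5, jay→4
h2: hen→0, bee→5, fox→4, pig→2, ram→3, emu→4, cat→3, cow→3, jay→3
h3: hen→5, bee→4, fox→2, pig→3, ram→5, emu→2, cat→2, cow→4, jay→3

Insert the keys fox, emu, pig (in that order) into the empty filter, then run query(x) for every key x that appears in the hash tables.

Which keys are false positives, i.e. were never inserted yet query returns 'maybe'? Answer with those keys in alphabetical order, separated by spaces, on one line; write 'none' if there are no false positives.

Start: bits=000000
After insert 'fox': sets bits 2 4 5 -> bits=001011
After insert 'emu': sets bits 2 4 -> bits=001011
After insert 'pig': sets bits 0 2 3 -> bits=101111
Not inserted: bee cat cow hen jay ram — query each against bits=101111:
query bee: checks bit4=1, bit5=1 (all 1) -> maybe => FALSE POSITIVE
query cat: checks bit2=1, bit3=1 (all 1) -> maybe => FALSE POSITIVE
query cow: checks bit3=1, bit4=1, bit5=1 (all 1) -> maybe => FALSE POSITIVE
query hen: checks bit0=1, bit5=1 (all 1) -> maybe => FALSE POSITIVE
query jay: checks bit3=1, bit4=1 (all 1) -> maybe => FALSE POSITIVE
query ram: checks bit3=1, bit5=1 (all 1) -> maybe => FALSE POSITIVE
False positives (alphabetical): bee cat cow hen jay ram

Answer: bee cat cow hen jay ram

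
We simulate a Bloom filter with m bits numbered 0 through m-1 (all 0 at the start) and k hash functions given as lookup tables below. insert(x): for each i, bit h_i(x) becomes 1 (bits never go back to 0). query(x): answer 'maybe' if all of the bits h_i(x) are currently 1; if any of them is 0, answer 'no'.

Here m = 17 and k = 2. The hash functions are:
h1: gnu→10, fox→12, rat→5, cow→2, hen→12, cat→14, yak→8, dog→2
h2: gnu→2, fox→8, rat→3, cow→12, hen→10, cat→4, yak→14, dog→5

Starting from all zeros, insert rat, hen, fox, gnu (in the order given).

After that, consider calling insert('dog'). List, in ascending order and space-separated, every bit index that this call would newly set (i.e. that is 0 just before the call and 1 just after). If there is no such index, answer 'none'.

Start: bits=00000000000000000
After insert 'rat': sets bits 3 5 -> bits=00010100000000000
After insert 'hen': sets bits 10 12 -> bits=00010100001010000
After insert 'fox': sets bits 8 12 -> bits=00010100101010000
After insert 'gnu': sets bits 2 10 -> bits=00110100101010000
insert 'dog' would touch bits 2 5; currently bit2=1, bit5=1
Bits that are 0 among those (would change 0->1): none

Answer: none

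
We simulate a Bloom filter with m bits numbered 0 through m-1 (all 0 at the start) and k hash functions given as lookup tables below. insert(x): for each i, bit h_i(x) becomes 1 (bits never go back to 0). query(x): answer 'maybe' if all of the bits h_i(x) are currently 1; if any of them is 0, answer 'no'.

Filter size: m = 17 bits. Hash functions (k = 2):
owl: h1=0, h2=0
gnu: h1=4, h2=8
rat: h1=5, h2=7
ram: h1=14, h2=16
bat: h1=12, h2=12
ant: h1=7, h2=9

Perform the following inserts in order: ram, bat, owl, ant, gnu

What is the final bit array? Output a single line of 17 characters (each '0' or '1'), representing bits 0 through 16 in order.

Start: bits=00000000000000000
After insert 'ram': sets bits 14 16 -> bits=00000000000000101
After insert 'bat': sets bits 12 -> bits=00000000000010101
After insert 'owl': sets bits 0 -> bits=10000000000010101
After insert 'ant': sets bits 7 9 -> bits=10000001010010101
After insert 'gnu': sets bits 4 8 -> bits=10001001110010101

Answer: 10001001110010101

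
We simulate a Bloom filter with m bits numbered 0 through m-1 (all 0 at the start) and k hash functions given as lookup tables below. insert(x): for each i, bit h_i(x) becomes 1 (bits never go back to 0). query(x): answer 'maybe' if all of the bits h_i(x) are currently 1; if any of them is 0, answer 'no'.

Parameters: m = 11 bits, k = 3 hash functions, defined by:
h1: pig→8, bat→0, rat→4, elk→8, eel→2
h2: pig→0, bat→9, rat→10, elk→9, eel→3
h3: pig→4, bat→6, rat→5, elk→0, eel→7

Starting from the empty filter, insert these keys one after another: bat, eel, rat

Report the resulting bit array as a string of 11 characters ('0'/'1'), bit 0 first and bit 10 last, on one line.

Answer: 10111111011

Derivation:
Start: bits=00000000000
After insert 'bat': sets bits 0 6 9 -> bits=10000010010
After insert 'eel': sets bits 2 3 7 -> bits=10110011010
After insert 'rat': sets bits 4 5 10 -> bits=10111111011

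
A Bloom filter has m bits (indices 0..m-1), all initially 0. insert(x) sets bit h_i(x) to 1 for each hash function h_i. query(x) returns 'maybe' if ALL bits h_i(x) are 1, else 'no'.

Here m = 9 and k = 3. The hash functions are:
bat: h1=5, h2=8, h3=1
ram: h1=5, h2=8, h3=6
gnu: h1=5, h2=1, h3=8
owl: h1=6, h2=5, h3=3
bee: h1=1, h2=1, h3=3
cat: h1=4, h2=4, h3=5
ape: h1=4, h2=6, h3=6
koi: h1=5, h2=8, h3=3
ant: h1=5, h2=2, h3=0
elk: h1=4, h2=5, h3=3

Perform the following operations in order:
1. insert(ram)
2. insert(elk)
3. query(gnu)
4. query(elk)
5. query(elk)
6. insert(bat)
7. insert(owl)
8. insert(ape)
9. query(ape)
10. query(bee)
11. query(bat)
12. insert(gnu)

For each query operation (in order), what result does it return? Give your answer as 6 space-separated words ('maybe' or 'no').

Answer: no maybe maybe maybe maybe maybe

Derivation:
Start: bits=000000000
Op 1: insert ram -> sets bits 5 6 8 -> bits=000001101
Op 2: insert elk -> sets bits 3 4 5 -> bits=000111101
Op 3: query gnu -> checks bit1=0, bit5=1, bit8=1 (has a 0) -> no
Op 4: query elk -> checks bit3=1, bit4=1, bit5=1 (all 1) -> maybe
Op 5: query elk -> checks bit3=1, bit4=1, bit5=1 (all 1) -> maybe
Op 6: insert bat -> sets bits 1 5 8 -> bits=010111101
Op 7: insert owl -> sets bits 3 5 6 -> bits=010111101
Op 8: insert ape -> sets bits 4 6 -> bits=010111101
Op 9: query ape -> checks bit4=1, bit6=1 (all 1) -> maybe
Op 10: query bee -> checks bit1=1, bit3=1 (all 1) -> maybe
Op 11: query bat -> checks bit1=1, bit5=1, bit8=1 (all 1) -> maybe
Op 12: insert gnu -> sets bits 1 5 8 -> bits=010111101
Query results in order: no maybe maybe maybe maybe maybe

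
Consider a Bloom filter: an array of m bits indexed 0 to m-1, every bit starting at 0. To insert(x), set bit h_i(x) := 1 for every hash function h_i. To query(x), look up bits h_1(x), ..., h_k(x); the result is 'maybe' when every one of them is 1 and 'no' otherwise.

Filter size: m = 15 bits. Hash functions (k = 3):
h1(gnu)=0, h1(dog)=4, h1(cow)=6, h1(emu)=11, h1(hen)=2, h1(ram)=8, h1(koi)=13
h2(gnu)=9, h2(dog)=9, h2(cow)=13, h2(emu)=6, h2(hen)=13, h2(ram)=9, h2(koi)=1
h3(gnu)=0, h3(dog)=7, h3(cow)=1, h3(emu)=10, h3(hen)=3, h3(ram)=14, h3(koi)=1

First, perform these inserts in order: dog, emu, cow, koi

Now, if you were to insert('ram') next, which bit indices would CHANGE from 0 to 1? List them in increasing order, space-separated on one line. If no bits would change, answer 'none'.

Answer: 8 14

Derivation:
Start: bits=000000000000000
After insert 'dog': sets bits 4 7 9 -> bits=000010010100000
After insert 'emu': sets bits 6 10 11 -> bits=000010110111000
After insert 'cow': sets bits 1 6 13 -> bits=010010110111010
After insert 'koi': sets bits 1 13 -> bits=010010110111010
insert 'ram' would touch bits 8 9 14; currently bit8=0, bit9=1, bit14=0
Bits that are 0 among those (would change 0->1): 8 14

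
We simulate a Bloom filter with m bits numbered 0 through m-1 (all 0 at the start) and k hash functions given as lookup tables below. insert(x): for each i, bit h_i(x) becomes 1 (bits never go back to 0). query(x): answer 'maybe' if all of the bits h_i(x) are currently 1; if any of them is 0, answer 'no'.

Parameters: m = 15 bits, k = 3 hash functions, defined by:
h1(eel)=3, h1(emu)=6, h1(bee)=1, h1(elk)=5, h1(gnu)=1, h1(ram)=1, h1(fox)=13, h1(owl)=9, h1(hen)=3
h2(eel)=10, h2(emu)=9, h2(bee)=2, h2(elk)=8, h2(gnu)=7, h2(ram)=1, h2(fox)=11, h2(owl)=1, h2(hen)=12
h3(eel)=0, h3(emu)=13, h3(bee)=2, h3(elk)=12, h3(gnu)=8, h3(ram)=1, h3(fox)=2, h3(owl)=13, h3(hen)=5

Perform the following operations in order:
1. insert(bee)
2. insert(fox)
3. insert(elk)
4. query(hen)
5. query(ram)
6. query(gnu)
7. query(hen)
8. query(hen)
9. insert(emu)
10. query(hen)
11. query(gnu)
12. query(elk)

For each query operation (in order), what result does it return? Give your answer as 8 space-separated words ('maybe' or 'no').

Answer: no maybe no no no no no maybe

Derivation:
Start: bits=000000000000000
Op 1: insert bee -> sets bits 1 2 -> bits=011000000000000
Op 2: insert fox -> sets bits 2 11 13 -> bits=011000000001010
Op 3: insert elk -> sets bits 5 8 12 -> bits=011001001001110
Op 4: query hen -> checks bit3=0, bit5=1, bit12=1 (has a 0) -> no
Op 5: query ram -> checks bit1=1 (all 1) -> maybe
Op 6: query gnu -> checks bit1=1, bit7=0, bit8=1 (has a 0) -> no
Op 7: query hen -> checks bit3=0, bit5=1, bit12=1 (has a 0) -> no
Op 8: query hen -> checks bit3=0, bit5=1, bit12=1 (has a 0) -> no
Op 9: insert emu -> sets bits 6 9 13 -> bits=011001101101110
Op 10: query hen -> checks bit3=0, bit5=1, bit12=1 (has a 0) -> no
Op 11: query gnu -> checks bit1=1, bit7=0, bit8=1 (has a 0) -> no
Op 12: query elk -> checks bit5=1, bit8=1, bit12=1 (all 1) -> maybe
Query results in order: no maybe no no no no no maybe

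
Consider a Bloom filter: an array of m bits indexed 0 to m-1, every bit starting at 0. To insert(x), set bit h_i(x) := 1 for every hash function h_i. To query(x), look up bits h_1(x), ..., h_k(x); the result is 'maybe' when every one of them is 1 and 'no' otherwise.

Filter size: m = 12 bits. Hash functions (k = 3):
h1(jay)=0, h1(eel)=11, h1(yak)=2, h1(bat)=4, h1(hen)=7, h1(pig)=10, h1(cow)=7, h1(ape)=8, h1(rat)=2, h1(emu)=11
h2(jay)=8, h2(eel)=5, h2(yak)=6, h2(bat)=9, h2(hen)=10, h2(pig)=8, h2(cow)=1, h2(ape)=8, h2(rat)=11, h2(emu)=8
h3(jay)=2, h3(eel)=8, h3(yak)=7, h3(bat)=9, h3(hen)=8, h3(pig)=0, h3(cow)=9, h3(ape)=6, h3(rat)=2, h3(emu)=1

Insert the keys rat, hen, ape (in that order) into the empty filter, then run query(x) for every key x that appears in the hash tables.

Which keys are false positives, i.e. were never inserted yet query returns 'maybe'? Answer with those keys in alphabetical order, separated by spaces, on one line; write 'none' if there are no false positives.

Answer: yak

Derivation:
Start: bits=000000000000
After insert 'rat': sets bits 2 11 -> bits=001000000001
After insert 'hen': sets bits 7 8 10 -> bits=001000011011
After insert 'ape': sets bits 6 8 -> bits=001000111011
Not inserted: bat cow eel emu jay pig yak — query each against bits=001000111011:
query bat: checks bit4=0, bit9=0 (has a 0) -> no => not a false positive
query cow: checks bit1=0, bit7=1, bit9=0 (has a 0) -> no => not a false positive
query eel: checks bit5=0, bit8=1, bit11=1 (has a 0) -> no => not a false positive
query emu: checks bit1=0, bit8=1, bit11=1 (has a 0) -> no => not a false positive
query jay: checks bit0=0, bit2=1, bit8=1 (has a 0) -> no => not a false positive
query pig: checks bit0=0, bit8=1, bit10=1 (has a 0) -> no => not a false positive
query yak: checks bit2=1, bit6=1, bit7=1 (all 1) -> maybe => FALSE POSITIVE
False positives (alphabetical): yak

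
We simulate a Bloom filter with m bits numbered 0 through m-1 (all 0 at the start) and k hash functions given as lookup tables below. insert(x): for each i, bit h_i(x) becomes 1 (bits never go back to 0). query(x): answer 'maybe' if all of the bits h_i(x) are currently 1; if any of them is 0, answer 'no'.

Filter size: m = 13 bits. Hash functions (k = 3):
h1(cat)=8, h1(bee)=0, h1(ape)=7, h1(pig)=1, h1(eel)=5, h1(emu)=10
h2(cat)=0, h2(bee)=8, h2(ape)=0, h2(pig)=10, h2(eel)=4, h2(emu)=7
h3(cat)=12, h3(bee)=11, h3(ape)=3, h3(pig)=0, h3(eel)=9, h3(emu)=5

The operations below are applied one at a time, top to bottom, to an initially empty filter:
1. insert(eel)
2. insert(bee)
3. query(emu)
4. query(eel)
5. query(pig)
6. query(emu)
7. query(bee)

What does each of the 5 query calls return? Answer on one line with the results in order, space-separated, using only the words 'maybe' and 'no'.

Start: bits=0000000000000
Op 1: insert eel -> sets bits 4 5 9 -> bits=0000110001000
Op 2: insert bee -> sets bits 0 8 11 -> bits=1000110011010
Op 3: query emu -> checks bit5=1, bit7=0, bit10=0 (has a 0) -> no
Op 4: query eel -> checks bit4=1, bit5=1, bit9=1 (all 1) -> maybe
Op 5: query pig -> checks bit0=1, bit1=0, bit10=0 (has a 0) -> no
Op 6: query emu -> checks bit5=1, bit7=0, bit10=0 (has a 0) -> no
Op 7: query bee -> checks bit0=1, bit8=1, bit11=1 (all 1) -> maybe
Query results in order: no maybe no no maybe

Answer: no maybe no no maybe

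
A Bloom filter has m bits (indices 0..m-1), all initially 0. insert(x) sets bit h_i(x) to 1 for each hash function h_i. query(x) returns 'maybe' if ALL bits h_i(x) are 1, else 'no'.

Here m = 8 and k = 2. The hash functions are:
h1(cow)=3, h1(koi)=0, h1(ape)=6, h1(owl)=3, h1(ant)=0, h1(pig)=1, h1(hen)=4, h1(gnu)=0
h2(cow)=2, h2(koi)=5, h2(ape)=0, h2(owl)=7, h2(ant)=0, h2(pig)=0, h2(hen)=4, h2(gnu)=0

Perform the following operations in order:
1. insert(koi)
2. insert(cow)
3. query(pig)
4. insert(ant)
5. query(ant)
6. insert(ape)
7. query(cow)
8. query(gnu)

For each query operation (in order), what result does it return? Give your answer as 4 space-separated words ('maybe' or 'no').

Answer: no maybe maybe maybe

Derivation:
Start: bits=00000000
Op 1: insert koi -> sets bits 0 5 -> bits=10000100
Op 2: insert cow -> sets bits 2 3 -> bits=10110100
Op 3: query pig -> checks bit0=1, bit1=0 (has a 0) -> no
Op 4: insert ant -> sets bits 0 -> bits=10110100
Op 5: query ant -> checks bit0=1 (all 1) -> maybe
Op 6: insert ape -> sets bits 0 6 -> bits=10110110
Op 7: query cow -> checks bit2=1, bit3=1 (all 1) -> maybe
Op 8: query gnu -> checks bit0=1 (all 1) -> maybe
Query results in order: no maybe maybe maybe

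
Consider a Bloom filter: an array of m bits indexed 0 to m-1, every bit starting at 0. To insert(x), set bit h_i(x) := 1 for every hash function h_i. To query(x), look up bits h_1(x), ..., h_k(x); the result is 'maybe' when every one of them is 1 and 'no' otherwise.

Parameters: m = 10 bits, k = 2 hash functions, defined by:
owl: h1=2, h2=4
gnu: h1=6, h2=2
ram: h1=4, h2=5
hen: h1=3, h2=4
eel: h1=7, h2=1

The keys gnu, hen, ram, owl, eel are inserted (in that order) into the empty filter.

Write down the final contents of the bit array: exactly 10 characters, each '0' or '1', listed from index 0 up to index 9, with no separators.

Start: bits=0000000000
After insert 'gnu': sets bits 2 6 -> bits=0010001000
After insert 'hen': sets bits 3 4 -> bits=0011101000
After insert 'ram': sets bits 4 5 -> bits=0011111000
After insert 'owl': sets bits 2 4 -> bits=0011111000
After insert 'eel': sets bits 1 7 -> bits=0111111100

Answer: 0111111100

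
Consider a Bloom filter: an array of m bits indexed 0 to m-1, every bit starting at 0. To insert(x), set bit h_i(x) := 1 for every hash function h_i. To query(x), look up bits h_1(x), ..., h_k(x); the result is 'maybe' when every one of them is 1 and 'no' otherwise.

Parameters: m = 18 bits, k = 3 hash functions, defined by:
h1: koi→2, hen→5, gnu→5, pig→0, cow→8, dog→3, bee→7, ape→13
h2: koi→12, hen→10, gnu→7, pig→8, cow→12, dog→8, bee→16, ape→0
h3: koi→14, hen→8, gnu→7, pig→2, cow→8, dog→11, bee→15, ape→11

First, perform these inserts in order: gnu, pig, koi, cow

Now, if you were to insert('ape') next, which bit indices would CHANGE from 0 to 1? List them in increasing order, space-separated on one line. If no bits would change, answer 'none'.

Answer: 11 13

Derivation:
Start: bits=000000000000000000
After insert 'gnu': sets bits 5 7 -> bits=000001010000000000
After insert 'pig': sets bits 0 2 8 -> bits=101001011000000000
After insert 'koi': sets bits 2 12 14 -> bits=101001011000101000
After insert 'cow': sets bits 8 12 -> bits=101001011000101000
insert 'ape' would touch bits 0 11 13; currently bit0=1, bit11=0, bit13=0
Bits that are 0 among those (would change 0->1): 11 13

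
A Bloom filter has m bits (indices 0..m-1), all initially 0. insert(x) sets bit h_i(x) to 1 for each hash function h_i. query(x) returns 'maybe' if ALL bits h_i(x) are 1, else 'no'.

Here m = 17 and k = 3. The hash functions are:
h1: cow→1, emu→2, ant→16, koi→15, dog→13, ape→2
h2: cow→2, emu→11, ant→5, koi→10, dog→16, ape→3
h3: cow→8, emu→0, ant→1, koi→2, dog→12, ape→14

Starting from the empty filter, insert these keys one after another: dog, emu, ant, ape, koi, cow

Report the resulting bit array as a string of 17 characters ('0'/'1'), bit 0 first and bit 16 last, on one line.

Start: bits=00000000000000000
After insert 'dog': sets bits 12 13 16 -> bits=00000000000011001
After insert 'emu': sets bits 0 2 11 -> bits=10100000000111001
After insert 'ant': sets bits 1 5 16 -> bits=11100100000111001
After insert 'ape': sets bits 2 3 14 -> bits=11110100000111101
After insert 'koi': sets bits 2 10 15 -> bits=11110100001111111
After insert 'cow': sets bits 1 2 8 -> bits=11110100101111111

Answer: 11110100101111111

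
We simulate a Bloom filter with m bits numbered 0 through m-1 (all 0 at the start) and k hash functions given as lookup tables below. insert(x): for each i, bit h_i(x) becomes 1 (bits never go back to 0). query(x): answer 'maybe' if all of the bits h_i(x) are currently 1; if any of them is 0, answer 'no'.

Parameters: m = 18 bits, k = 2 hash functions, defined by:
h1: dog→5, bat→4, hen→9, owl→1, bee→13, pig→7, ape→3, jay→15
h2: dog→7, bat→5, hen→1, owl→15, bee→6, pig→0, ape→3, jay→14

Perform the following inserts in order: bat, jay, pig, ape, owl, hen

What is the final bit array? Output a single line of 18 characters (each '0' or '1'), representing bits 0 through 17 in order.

Answer: 110111010100001100

Derivation:
Start: bits=000000000000000000
After insert 'bat': sets bits 4 5 -> bits=000011000000000000
After insert 'jay': sets bits 14 15 -> bits=000011000000001100
After insert 'pig': sets bits 0 7 -> bits=100011010000001100
After insert 'ape': sets bits 3 -> bits=100111010000001100
After insert 'owl': sets bits 1 15 -> bits=110111010000001100
After insert 'hen': sets bits 1 9 -> bits=110111010100001100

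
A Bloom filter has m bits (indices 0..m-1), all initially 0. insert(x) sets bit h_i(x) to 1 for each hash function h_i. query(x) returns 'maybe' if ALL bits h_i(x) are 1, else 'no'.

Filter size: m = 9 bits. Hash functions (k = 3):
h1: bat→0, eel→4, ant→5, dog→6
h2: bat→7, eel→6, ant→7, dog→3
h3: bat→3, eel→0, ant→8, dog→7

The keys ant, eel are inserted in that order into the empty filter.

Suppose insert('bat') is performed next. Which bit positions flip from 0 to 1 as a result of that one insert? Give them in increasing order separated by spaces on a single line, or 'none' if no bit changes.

Start: bits=000000000
After insert 'ant': sets bits 5 7 8 -> bits=000001011
After insert 'eel': sets bits 0 4 6 -> bits=100011111
insert 'bat' would touch bits 0 3 7; currently bit0=1, bit3=0, bit7=1
Bits that are 0 among those (would change 0->1): 3

Answer: 3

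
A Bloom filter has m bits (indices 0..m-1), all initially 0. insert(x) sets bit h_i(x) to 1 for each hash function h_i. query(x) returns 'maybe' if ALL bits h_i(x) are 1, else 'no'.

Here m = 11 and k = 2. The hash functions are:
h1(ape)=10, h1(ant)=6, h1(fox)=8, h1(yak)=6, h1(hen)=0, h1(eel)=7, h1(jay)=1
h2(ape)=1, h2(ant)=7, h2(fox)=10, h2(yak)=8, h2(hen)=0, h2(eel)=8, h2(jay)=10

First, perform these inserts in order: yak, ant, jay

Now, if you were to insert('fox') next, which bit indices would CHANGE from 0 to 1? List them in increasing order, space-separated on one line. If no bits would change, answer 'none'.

Start: bits=00000000000
After insert 'yak': sets bits 6 8 -> bits=00000010100
After insert 'ant': sets bits 6 7 -> bits=00000011100
After insert 'jay': sets bits 1 10 -> bits=01000011101
insert 'fox' would touch bits 8 10; currently bit8=1, bit10=1
Bits that are 0 among those (would change 0->1): none

Answer: none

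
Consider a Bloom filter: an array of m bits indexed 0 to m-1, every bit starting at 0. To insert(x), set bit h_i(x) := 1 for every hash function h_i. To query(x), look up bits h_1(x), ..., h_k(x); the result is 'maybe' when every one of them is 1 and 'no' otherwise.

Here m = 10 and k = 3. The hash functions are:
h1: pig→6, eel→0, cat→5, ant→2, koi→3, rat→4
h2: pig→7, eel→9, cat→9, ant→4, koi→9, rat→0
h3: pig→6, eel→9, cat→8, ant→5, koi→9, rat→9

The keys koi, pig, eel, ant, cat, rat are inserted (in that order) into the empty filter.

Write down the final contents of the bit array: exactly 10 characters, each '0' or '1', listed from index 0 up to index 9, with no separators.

Start: bits=0000000000
After insert 'koi': sets bits 3 9 -> bits=0001000001
After insert 'pig': sets bits 6 7 -> bits=0001001101
After insert 'eel': sets bits 0 9 -> bits=1001001101
After insert 'ant': sets bits 2 4 5 -> bits=1011111101
After insert 'cat': sets bits 5 8 9 -> bits=1011111111
After insert 'rat': sets bits 0 4 9 -> bits=1011111111

Answer: 1011111111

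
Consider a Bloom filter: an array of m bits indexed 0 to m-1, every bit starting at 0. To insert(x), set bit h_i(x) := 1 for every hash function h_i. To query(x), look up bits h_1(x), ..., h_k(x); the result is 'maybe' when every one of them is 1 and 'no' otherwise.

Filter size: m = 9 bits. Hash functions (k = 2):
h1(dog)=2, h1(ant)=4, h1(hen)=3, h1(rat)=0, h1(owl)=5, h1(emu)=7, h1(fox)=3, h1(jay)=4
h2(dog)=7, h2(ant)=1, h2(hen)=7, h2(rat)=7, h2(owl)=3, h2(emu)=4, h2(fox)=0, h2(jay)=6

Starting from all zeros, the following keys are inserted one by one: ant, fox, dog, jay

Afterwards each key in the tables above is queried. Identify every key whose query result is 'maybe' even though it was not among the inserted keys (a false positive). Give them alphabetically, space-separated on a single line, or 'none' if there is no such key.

Answer: emu hen rat

Derivation:
Start: bits=000000000
After insert 'ant': sets bits 1 4 -> bits=010010000
After insert 'fox': sets bits 0 3 -> bits=110110000
After insert 'dog': sets bits 2 7 -> bits=111110010
After insert 'jay': sets bits 4 6 -> bits=111110110
Not inserted: emu hen owl rat — query each against bits=111110110:
query emu: checks bit4=1, bit7=1 (all 1) -> maybe => FALSE POSITIVE
query hen: checks bit3=1, bit7=1 (all 1) -> maybe => FALSE POSITIVE
query owl: checks bit3=1, bit5=0 (has a 0) -> no => not a false positive
query rat: checks bit0=1, bit7=1 (all 1) -> maybe => FALSE POSITIVE
False positives (alphabetical): emu hen rat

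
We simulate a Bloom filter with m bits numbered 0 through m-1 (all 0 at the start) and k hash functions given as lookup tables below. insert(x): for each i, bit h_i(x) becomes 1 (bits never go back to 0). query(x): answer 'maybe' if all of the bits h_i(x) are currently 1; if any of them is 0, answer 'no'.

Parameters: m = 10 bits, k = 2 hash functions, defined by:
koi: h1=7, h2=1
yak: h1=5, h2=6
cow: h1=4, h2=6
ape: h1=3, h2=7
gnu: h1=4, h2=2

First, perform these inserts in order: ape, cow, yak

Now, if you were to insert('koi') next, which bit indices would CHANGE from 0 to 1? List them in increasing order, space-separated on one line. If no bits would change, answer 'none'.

Answer: 1

Derivation:
Start: bits=0000000000
After insert 'ape': sets bits 3 7 -> bits=0001000100
After insert 'cow': sets bits 4 6 -> bits=0001101100
After insert 'yak': sets bits 5 6 -> bits=0001111100
insert 'koi' would touch bits 1 7; currently bit1=0, bit7=1
Bits that are 0 among those (would change 0->1): 1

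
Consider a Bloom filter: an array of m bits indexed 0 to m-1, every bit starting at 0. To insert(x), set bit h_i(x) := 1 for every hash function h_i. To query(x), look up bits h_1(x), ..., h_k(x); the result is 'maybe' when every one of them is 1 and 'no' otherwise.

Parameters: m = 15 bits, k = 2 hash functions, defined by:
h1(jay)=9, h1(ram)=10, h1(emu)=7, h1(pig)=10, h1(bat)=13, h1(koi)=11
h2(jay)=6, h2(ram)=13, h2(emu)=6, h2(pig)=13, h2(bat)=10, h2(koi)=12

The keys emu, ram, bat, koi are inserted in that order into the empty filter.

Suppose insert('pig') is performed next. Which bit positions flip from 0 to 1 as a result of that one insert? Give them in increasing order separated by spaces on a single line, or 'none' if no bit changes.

Answer: none

Derivation:
Start: bits=000000000000000
After insert 'emu': sets bits 6 7 -> bits=000000110000000
After insert 'ram': sets bits 10 13 -> bits=000000110010010
After insert 'bat': sets bits 10 13 -> bits=000000110010010
After insert 'koi': sets bits 11 12 -> bits=000000110011110
insert 'pig' would touch bits 10 13; currently bit10=1, bit13=1
Bits that are 0 among those (would change 0->1): none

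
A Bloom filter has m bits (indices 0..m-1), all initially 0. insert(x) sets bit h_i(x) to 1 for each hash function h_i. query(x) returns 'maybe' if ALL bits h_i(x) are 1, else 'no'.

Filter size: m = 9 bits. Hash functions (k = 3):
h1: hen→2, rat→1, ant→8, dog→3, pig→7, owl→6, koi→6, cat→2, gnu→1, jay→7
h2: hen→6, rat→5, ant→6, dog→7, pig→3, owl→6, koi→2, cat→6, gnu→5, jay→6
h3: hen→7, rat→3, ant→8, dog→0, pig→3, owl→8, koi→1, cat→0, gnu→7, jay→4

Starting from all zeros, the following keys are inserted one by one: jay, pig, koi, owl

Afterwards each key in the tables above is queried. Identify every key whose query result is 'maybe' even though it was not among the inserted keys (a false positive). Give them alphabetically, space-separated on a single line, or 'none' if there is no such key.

Start: bits=000000000
After insert 'jay': sets bits 4 6 7 -> bits=000010110
After insert 'pig': sets bits 3 7 -> bits=000110110
After insert 'koi': sets bits 1 2 6 -> bits=011110110
After insert 'owl': sets bits 6 8 -> bits=011110111
Not inserted: ant cat dog gnu hen rat — query each against bits=011110111:
query ant: checks bit6=1, bit8=1 (all 1) -> maybe => FALSE POSITIVE
query cat: checks bit0=0, bit2=1, bit6=1 (has a 0) -> no => not a false positive
query dog: checks bit0=0, bit3=1, bit7=1 (has a 0) -> no => not a false positive
query gnu: checks bit1=1, bit5=0, bit7=1 (has a 0) -> no => not a false positive
query hen: checks bit2=1, bit6=1, bit7=1 (all 1) -> maybe => FALSE POSITIVE
query rat: checks bit1=1, bit3=1, bit5=0 (has a 0) -> no => not a false positive
False positives (alphabetical): ant hen

Answer: ant hen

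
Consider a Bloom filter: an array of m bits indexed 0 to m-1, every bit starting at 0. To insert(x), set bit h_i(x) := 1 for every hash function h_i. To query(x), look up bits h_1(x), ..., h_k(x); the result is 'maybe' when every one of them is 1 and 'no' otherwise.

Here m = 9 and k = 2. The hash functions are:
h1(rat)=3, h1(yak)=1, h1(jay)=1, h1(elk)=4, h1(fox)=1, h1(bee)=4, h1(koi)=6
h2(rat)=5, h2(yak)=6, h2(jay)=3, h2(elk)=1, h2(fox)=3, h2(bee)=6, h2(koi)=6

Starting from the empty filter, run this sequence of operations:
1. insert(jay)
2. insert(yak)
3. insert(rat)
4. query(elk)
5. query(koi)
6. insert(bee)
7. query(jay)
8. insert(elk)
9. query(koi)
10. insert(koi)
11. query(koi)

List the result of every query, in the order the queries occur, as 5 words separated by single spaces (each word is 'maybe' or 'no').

Start: bits=000000000
Op 1: insert jay -> sets bits 1 3 -> bits=010100000
Op 2: insert yak -> sets bits 1 6 -> bits=010100100
Op 3: insert rat -> sets bits 3 5 -> bits=010101100
Op 4: query elk -> checks bit1=1, bit4=0 (has a 0) -> no
Op 5: query koi -> checks bit6=1 (all 1) -> maybe
Op 6: insert bee -> sets bits 4 6 -> bits=010111100
Op 7: query jay -> checks bit1=1, bit3=1 (all 1) -> maybe
Op 8: insert elk -> sets bits 1 4 -> bits=010111100
Op 9: query koi -> checks bit6=1 (all 1) -> maybe
Op 10: insert koi -> sets bits 6 -> bits=010111100
Op 11: query koi -> checks bit6=1 (all 1) -> maybe
Query results in order: no maybe maybe maybe maybe

Answer: no maybe maybe maybe maybe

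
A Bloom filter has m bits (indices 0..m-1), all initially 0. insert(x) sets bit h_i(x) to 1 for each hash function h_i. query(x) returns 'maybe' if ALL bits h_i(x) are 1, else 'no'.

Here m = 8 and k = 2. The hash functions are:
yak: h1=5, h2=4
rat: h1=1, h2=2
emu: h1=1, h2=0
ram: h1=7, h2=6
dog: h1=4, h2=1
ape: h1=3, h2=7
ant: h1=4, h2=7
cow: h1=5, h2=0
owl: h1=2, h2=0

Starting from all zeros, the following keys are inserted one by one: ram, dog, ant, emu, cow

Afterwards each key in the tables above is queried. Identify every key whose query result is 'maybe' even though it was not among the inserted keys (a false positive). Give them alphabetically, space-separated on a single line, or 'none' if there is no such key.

Start: bits=00000000
After insert 'ram': sets bits 6 7 -> bits=00000011
After insert 'dog': sets bits 1 4 -> bits=01001011
After insert 'ant': sets bits 4 7 -> bits=01001011
After insert 'emu': sets bits 0 1 -> bits=11001011
After insert 'cow': sets bits 0 5 -> bits=11001111
Not inserted: ape owl rat yak — query each against bits=11001111:
query ape: checks bit3=0, bit7=1 (has a 0) -> no => not a false positive
query owl: checks bit0=1, bit2=0 (has a 0) -> no => not a false positive
query rat: checks bit1=1, bit2=0 (has a 0) -> no => not a false positive
query yak: checks bit4=1, bit5=1 (all 1) -> maybe => FALSE POSITIVE
False positives (alphabetical): yak

Answer: yak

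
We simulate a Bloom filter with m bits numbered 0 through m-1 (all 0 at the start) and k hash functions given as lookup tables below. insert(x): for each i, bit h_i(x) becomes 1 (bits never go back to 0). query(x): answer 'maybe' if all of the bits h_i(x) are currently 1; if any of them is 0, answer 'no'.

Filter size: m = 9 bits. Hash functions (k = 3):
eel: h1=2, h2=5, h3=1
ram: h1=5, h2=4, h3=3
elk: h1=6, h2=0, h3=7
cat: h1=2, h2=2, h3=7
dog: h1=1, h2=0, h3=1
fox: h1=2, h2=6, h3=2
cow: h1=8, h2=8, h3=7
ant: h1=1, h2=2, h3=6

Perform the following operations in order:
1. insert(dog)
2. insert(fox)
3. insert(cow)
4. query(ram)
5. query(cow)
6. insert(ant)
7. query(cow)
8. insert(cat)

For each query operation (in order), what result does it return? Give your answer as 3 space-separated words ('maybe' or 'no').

Start: bits=000000000
Op 1: insert dog -> sets bits 0 1 -> bits=110000000
Op 2: insert fox -> sets bits 2 6 -> bits=111000100
Op 3: insert cow -> sets bits 7 8 -> bits=111000111
Op 4: query ram -> checks bit3=0, bit4=0, bit5=0 (has a 0) -> no
Op 5: query cow -> checks bit7=1, bit8=1 (all 1) -> maybe
Op 6: insert ant -> sets bits 1 2 6 -> bits=111000111
Op 7: query cow -> checks bit7=1, bit8=1 (all 1) -> maybe
Op 8: insert cat -> sets bits 2 7 -> bits=111000111
Query results in order: no maybe maybe

Answer: no maybe maybe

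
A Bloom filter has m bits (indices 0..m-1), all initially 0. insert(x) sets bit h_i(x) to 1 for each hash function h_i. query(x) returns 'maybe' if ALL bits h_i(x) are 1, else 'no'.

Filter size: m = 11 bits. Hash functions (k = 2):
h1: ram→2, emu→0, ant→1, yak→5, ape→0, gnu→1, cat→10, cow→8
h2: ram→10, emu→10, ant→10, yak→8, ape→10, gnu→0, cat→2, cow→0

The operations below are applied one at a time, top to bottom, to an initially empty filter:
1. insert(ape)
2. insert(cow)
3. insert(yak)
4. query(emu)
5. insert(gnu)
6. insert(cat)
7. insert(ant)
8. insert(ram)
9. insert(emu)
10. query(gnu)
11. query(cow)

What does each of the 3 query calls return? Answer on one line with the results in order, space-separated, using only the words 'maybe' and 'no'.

Answer: maybe maybe maybe

Derivation:
Start: bits=00000000000
Op 1: insert ape -> sets bits 0 10 -> bits=10000000001
Op 2: insert cow -> sets bits 0 8 -> bits=10000000101
Op 3: insert yak -> sets bits 5 8 -> bits=10000100101
Op 4: query emu -> checks bit0=1, bit10=1 (all 1) -> maybe
Op 5: insert gnu -> sets bits 0 1 -> bits=11000100101
Op 6: insert cat -> sets bits 2 10 -> bits=11100100101
Op 7: insert ant -> sets bits 1 10 -> bits=11100100101
Op 8: insert ram -> sets bits 2 10 -> bits=11100100101
Op 9: insert emu -> sets bits 0 10 -> bits=11100100101
Op 10: query gnu -> checks bit0=1, bit1=1 (all 1) -> maybe
Op 11: query cow -> checks bit0=1, bit8=1 (all 1) -> maybe
Query results in order: maybe maybe maybe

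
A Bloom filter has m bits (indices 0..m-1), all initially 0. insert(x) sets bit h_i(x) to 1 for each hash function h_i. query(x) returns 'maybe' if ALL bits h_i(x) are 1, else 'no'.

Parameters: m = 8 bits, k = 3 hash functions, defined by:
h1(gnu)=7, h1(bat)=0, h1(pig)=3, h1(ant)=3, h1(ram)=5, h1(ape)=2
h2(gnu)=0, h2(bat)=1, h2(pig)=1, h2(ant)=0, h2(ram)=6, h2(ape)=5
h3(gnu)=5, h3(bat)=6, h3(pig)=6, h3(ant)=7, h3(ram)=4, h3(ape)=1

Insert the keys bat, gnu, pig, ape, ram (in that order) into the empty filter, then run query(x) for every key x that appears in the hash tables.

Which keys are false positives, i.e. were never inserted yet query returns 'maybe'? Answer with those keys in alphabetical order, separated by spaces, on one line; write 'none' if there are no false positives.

Answer: ant

Derivation:
Start: bits=00000000
After insert 'bat': sets bits 0 1 6 -> bits=11000010
After insert 'gnu': sets bits 0 5 7 -> bits=11000111
After insert 'pig': sets bits 1 3 6 -> bits=11010111
After insert 'ape': sets bits 1 2 5 -> bits=11110111
After insert 'ram': sets bits 4 5 6 -> bits=11111111
Not inserted: ant — query each against bits=11111111:
query ant: checks bit0=1, bit3=1, bit7=1 (all 1) -> maybe => FALSE POSITIVE
False positives (alphabetical): ant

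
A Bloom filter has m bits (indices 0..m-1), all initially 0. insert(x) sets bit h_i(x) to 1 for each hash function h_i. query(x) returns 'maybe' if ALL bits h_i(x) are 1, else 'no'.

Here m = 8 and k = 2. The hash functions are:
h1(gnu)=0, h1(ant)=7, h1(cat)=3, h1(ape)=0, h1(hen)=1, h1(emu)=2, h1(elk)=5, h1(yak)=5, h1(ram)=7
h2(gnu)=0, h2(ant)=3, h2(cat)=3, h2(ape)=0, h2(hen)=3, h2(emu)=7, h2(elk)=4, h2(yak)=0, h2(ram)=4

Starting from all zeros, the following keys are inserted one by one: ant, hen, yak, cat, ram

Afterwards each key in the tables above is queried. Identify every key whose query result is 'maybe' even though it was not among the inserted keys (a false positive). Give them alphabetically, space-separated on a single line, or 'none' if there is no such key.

Answer: ape elk gnu

Derivation:
Start: bits=00000000
After insert 'ant': sets bits 3 7 -> bits=00010001
After insert 'hen': sets bits 1 3 -> bits=01010001
After insert 'yak': sets bits 0 5 -> bits=11010101
After insert 'cat': sets bits 3 -> bits=11010101
After insert 'ram': sets bits 4 7 -> bits=11011101
Not inserted: ape elk emu gnu — query each against bits=11011101:
query ape: checks bit0=1 (all 1) -> maybe => FALSE POSITIVE
query elk: checks bit4=1, bit5=1 (all 1) -> maybe => FALSE POSITIVE
query emu: checks bit2=0, bit7=1 (has a 0) -> no => not a false positive
query gnu: checks bit0=1 (all 1) -> maybe => FALSE POSITIVE
False positives (alphabetical): ape elk gnu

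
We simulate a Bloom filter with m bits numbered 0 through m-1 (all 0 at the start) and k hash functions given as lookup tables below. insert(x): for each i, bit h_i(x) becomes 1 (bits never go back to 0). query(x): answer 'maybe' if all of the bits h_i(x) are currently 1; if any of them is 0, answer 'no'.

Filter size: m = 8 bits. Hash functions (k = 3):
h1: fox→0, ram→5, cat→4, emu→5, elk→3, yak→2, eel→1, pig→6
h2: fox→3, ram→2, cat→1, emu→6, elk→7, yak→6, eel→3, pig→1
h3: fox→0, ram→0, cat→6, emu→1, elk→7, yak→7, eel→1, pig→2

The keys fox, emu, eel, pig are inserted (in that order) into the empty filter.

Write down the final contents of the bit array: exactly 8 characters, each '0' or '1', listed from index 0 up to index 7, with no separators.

Answer: 11110110

Derivation:
Start: bits=00000000
After insert 'fox': sets bits 0 3 -> bits=10010000
After insert 'emu': sets bits 1 5 6 -> bits=11010110
After insert 'eel': sets bits 1 3 -> bits=11010110
After insert 'pig': sets bits 1 2 6 -> bits=11110110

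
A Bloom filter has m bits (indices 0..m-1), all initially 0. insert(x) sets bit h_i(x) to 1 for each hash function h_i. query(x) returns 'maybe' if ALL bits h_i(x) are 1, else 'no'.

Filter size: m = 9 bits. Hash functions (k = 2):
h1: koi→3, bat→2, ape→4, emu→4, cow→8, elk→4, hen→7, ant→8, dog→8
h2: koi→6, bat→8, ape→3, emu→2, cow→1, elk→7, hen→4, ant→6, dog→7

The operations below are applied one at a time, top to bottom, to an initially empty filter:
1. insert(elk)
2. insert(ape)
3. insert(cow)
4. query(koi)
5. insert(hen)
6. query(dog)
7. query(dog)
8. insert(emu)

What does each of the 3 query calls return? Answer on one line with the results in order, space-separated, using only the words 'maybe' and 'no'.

Answer: no maybe maybe

Derivation:
Start: bits=000000000
Op 1: insert elk -> sets bits 4 7 -> bits=000010010
Op 2: insert ape -> sets bits 3 4 -> bits=000110010
Op 3: insert cow -> sets bits 1 8 -> bits=010110011
Op 4: query koi -> checks bit3=1, bit6=0 (has a 0) -> no
Op 5: insert hen -> sets bits 4 7 -> bits=010110011
Op 6: query dog -> checks bit7=1, bit8=1 (all 1) -> maybe
Op 7: query dog -> checks bit7=1, bit8=1 (all 1) -> maybe
Op 8: insert emu -> sets bits 2 4 -> bits=011110011
Query results in order: no maybe maybe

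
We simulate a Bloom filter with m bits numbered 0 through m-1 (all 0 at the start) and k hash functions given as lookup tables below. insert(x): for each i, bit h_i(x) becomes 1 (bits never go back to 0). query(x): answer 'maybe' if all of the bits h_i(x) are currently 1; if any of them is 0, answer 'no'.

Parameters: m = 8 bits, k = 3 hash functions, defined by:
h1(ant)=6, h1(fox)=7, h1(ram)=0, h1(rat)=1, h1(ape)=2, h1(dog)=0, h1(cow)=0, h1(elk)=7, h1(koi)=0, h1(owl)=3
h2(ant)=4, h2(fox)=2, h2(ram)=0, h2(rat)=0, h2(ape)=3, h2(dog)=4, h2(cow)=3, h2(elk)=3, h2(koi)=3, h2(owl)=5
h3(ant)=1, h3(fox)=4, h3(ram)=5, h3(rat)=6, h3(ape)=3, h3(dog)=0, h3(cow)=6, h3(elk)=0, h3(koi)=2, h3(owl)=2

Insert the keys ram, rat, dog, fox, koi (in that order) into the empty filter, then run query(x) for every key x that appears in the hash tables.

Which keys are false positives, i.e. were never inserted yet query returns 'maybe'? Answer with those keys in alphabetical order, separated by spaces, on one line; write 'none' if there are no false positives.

Start: bits=00000000
After insert 'ram': sets bits 0 5 -> bits=10000100
After insert 'rat': sets bits 0 1 6 -> bits=11000110
After insert 'dog': sets bits 0 4 -> bits=11001110
After insert 'fox': sets bits 2 4 7 -> bits=11101111
After insert 'koi': sets bits 0 2 3 -> bits=11111111
Not inserted: ant ape cow elk owl — query each against bits=11111111:
query ant: checks bit1=1, bit4=1, bit6=1 (all 1) -> maybe => FALSE POSITIVE
query ape: checks bit2=1, bit3=1 (all 1) -> maybe => FALSE POSITIVE
query cow: checks bit0=1, bit3=1, bit6=1 (all 1) -> maybe => FALSE POSITIVE
query elk: checks bit0=1, bit3=1, bit7=1 (all 1) -> maybe => FALSE POSITIVE
query owl: checks bit2=1, bit3=1, bit5=1 (all 1) -> maybe => FALSE POSITIVE
False positives (alphabetical): ant ape cow elk owl

Answer: ant ape cow elk owl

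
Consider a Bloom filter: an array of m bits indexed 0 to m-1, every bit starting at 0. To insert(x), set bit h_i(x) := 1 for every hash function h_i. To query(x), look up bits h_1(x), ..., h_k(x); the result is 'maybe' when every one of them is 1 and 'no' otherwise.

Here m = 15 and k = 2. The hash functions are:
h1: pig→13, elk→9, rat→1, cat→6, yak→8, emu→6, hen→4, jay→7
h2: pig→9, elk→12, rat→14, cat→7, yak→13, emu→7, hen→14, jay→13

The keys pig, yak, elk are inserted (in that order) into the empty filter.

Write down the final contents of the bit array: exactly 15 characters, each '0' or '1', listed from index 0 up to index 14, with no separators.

Start: bits=000000000000000
After insert 'pig': sets bits 9 13 -> bits=000000000100010
After insert 'yak': sets bits 8 13 -> bits=000000001100010
After insert 'elk': sets bits 9 12 -> bits=000000001100110

Answer: 000000001100110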